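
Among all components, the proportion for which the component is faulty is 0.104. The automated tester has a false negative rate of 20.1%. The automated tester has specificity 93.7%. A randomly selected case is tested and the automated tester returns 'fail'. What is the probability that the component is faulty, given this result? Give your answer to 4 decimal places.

P(H | E) ≈ 0.5955

Write H for 'the component is faulty'. Prior odds H:¬H = 0.104/0.896 = 0.11607. For the 'fail' outcome, the likelihood ratio is 0.799/0.063 = 12.683.
Posterior odds = 0.11607 × 12.683 = 1.4721, so P(H|E) = 1.4721/(1+1.4721) = 0.5955.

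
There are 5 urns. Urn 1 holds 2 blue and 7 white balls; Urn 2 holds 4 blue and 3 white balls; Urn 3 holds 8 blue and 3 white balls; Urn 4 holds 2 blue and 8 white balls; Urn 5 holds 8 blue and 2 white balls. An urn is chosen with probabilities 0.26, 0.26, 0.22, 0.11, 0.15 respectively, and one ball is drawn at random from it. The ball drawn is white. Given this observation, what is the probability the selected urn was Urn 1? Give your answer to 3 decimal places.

Posterior probability ≈ 0.411

P(white|Urn 1) = 0.7778; P(white|Urn 2) = 0.4286; P(white|Urn 3) = 0.2727; P(white|Urn 4) = 0.8; P(white|Urn 5) = 0.2.
Prior × likelihood for each source: 0.26·0.7778=0.2022, 0.26·0.4286=0.1114, 0.22·0.2727=0.06000, 0.11·0.8=0.08800, 0.15·0.2=0.03000. Summing gives P(white) = 0.49165.
P(Urn 1 | white) = 0.2022 / 0.49165 = 0.411.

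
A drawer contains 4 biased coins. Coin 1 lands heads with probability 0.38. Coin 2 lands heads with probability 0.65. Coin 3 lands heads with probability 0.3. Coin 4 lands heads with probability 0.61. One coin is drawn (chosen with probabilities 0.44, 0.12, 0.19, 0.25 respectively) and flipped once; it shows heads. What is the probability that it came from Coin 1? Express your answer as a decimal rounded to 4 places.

Posterior probability ≈ 0.3677

Tabulate prior·likelihood by source: [1] prior 0.44, lik 0.38, product 0.1672; [2] prior 0.12, lik 0.65, product 0.07800; [3] prior 0.19, lik 0.3, product 0.05700; [4] prior 0.25, lik 0.61, product 0.1525.
Normalizing constant = 0.45470; the posterior for Coin 1 is its product over the sum, 0.1672/0.45470 = 0.3677.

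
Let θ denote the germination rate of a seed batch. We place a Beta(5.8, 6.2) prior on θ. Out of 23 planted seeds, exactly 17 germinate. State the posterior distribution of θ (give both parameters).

The binomial likelihood is conjugate to the Beta prior: with 17 successes and 6 failures, the posterior is Beta(5.8+17, 6.2+6) = Beta(22.8, 12.2).

Posterior: Beta(22.8, 12.2)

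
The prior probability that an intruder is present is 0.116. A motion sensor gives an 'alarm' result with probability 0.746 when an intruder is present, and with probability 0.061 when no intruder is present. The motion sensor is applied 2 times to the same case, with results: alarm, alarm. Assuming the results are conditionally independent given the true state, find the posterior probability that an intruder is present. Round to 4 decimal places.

With H the event that an intruder is present, the joint likelihood of the observed sequence is P(data|H) = 0.746·0.746 = 0.55652 and P(data|¬H) = 0.061·0.061 = 0.0037210.
Bayes: P(H|data) = 0.116·0.55652 / (0.116·0.55652 + 0.884·0.0037210) = 0.064556/0.067845 = 0.9515.

Posterior P(H) ≈ 0.9515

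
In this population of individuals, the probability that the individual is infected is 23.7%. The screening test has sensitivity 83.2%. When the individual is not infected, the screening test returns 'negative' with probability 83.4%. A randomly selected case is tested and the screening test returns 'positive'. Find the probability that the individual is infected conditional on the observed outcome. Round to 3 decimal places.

P(H | E) ≈ 0.609

Let H be the event that the individual is infected. P(H) = 0.237, so P(¬H) = 0.763. With E the 'positive' result, P(E|H) = 0.832 and P(E|¬H) = 0.166.
P(E) = 0.832·0.237 + 0.166·0.763 = 0.19718 + 0.12666 = 0.32384.
By Bayes' theorem, P(H|E) = 0.19718 / 0.32384 = 0.609.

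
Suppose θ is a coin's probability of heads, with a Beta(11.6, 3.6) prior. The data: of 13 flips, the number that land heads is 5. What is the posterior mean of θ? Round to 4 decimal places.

Posterior mean ≈ 0.5887

The binomial likelihood is conjugate to the Beta prior: with 5 successes and 8 failures, the posterior is Beta(11.6+5, 3.6+8) = Beta(16.6, 11.6).
Posterior mean = α/(α+β) = 16.6/28.2 = 0.5887.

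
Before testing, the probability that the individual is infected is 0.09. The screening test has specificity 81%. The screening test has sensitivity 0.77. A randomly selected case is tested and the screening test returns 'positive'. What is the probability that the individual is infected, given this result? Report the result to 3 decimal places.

Write H for 'the individual is infected'. Prior odds H:¬H = 0.09/0.91 = 0.098901. For the 'positive' outcome, the likelihood ratio is 0.77/0.19 = 4.0526.
Posterior odds = 0.098901 × 4.0526 = 0.40081, so P(H|E) = 0.40081/(1+0.40081) = 0.286.

P(H | E) ≈ 0.286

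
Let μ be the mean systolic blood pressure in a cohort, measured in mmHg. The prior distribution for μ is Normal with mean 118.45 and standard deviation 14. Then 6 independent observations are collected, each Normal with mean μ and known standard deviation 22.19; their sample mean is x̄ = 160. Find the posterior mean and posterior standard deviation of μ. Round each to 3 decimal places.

Posterior mean ≈ 147.737; posterior SD ≈ 7.606

Prior precision 1/τ₀² = 1/14² = 0.00510204; data precision n/σ² = 6/22.19² = 0.0121853.
Posterior precision = 0.00510204 + 0.0121853 = 0.0172874, giving posterior SD = 1/√0.0172874 = 7.606.
Posterior mean = (0.00510204·118.45 + 0.0121853·160) / 0.0172874 = 147.737.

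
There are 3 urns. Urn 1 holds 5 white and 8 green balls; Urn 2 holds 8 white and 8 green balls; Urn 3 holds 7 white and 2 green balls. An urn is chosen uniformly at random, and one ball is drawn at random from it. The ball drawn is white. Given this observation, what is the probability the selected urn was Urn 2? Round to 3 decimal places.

P(white|Urn 1) = 0.3846; P(white|Urn 2) = 0.5; P(white|Urn 3) = 0.7778.
Prior × likelihood for each source: 0.333333·0.3846=0.1282, 0.333333·0.5=0.1667, 0.333333·0.7778=0.2593. Summing gives P(white) = 0.55413.
P(Urn 2 | white) = 0.1667 / 0.55413 = 0.301.

Posterior probability ≈ 0.301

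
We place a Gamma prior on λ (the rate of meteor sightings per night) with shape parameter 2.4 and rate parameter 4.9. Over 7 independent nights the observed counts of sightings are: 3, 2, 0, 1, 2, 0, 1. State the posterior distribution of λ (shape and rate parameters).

Posterior: Gamma(shape=11.4, rate=11.9)

The Poisson likelihood adds the total count to the shape and the number of exposure periods to the rate. Here ∑xᵢ = 9 and n = 7, so shape 2.4→11.4 and rate 4.9→11.9.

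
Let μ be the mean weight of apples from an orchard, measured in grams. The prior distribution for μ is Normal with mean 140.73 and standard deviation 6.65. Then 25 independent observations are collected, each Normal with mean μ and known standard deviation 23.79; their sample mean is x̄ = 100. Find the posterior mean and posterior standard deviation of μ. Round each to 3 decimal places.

With known σ, the Normal prior is conjugate. Weight on the data is w = (n/σ²)/(n/σ² + 1/τ₀²) = 0.0441724/(0.0441724+0.0226129) = 0.66141.
Posterior mean = w·x̄ + (1−w)·μ₀ = 0.66141·100 + 0.33859·140.73 = 113.791. Posterior variance = 1/(0.0441724+0.0226129) = 14.9733, so SD = 3.870.

Posterior mean ≈ 113.791; posterior SD ≈ 3.870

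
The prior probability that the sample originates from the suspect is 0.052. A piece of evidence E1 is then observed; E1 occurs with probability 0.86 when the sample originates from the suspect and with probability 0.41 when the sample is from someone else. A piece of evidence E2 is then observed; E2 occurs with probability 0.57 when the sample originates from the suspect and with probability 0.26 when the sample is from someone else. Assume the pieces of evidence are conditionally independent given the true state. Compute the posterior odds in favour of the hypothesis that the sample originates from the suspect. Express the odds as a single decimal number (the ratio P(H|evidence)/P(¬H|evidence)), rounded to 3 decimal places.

Posterior odds ≈ 0.252

Prior odds = 0.052/(1−0.052) = 0.054852.
Likelihood ratio for E1 = 0.86/0.41 = 2.0976.
Likelihood ratio for E2 = 0.57/0.26 = 2.1923.
Posterior odds = prior odds × LR₁ × LR₂ = 0.25224.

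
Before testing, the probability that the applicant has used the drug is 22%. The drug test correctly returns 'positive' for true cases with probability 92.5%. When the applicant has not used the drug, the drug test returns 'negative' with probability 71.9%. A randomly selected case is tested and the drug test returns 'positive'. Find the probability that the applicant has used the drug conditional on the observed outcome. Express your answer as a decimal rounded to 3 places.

P(H | E) ≈ 0.481

Let H be the event that the applicant has used the drug. P(H) = 0.22, so P(¬H) = 0.78. With E the 'positive' result, P(E|H) = 0.925 and P(E|¬H) = 0.281.
P(E) = 0.925·0.22 + 0.281·0.78 = 0.20350 + 0.21918 = 0.42268.
By Bayes' theorem, P(H|E) = 0.20350 / 0.42268 = 0.481.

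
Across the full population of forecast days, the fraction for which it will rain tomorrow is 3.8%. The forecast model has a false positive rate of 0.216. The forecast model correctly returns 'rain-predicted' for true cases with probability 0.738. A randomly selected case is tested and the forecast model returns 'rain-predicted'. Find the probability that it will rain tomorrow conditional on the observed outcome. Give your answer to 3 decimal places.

P(H | E) ≈ 0.119

Let H be the event that it will rain tomorrow. P(H) = 0.038, so P(¬H) = 0.962. With E the 'rain-predicted' result, P(E|H) = 0.738 and P(E|¬H) = 0.216.
P(E) = 0.738·0.038 + 0.216·0.962 = 0.028044 + 0.20779 = 0.23584.
By Bayes' theorem, P(H|E) = 0.028044 / 0.23584 = 0.119.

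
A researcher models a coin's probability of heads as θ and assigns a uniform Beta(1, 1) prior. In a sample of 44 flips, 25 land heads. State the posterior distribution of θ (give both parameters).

Observing 25 successes and 19 failures updates Beta(1, 1) by adding the success and failure counts to the two shape parameters: α = 1+25 = 26, β = 1+19 = 20.

Posterior: Beta(26, 20)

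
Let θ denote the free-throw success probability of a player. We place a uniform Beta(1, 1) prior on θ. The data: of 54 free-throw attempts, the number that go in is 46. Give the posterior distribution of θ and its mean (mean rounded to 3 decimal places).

The binomial likelihood is conjugate to the Beta prior: with 46 successes and 8 failures, the posterior is Beta(1+46, 1+8) = Beta(47, 9).
E[θ | data] = 47/(47+9) = 0.839.

Posterior: Beta(47, 9); mean ≈ 0.839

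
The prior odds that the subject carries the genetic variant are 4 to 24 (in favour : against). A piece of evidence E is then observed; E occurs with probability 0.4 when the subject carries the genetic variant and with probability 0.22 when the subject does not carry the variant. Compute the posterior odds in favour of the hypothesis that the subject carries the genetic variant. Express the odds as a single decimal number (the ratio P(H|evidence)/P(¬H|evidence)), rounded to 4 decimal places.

Posterior odds ≈ 0.3030

Prior odds = 4/24 = 0.16667. In log-odds, ln(0.16667) = -1.7918.
Add log likelihood ratio: ln(1.8182) = 0.59784.
Posterior log-odds = -1.1939, so posterior odds = exp(-1.1939) = 0.30303.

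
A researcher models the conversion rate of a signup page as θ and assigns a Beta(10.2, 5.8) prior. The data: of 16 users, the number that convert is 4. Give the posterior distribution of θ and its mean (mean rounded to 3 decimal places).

Observing 4 successes and 12 failures updates Beta(10.2, 5.8) by adding the success and failure counts to the two shape parameters: α = 10.2+4 = 14.2, β = 5.8+12 = 17.8.
E[θ | data] = 14.2/(14.2+17.8) = 0.444.

Posterior: Beta(14.2, 17.8); mean ≈ 0.444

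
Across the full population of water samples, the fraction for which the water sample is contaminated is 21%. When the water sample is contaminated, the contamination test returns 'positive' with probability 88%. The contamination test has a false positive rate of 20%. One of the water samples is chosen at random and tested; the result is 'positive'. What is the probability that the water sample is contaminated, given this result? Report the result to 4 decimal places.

Let H be the event that the water sample is contaminated. P(H) = 0.21, so P(¬H) = 0.79. With E the 'positive' result, P(E|H) = 0.88 and P(E|¬H) = 0.2.
P(E) = 0.88·0.21 + 0.2·0.79 = 0.18480 + 0.15800 = 0.34280.
By Bayes' theorem, P(H|E) = 0.18480 / 0.34280 = 0.5391.

P(H | E) ≈ 0.5391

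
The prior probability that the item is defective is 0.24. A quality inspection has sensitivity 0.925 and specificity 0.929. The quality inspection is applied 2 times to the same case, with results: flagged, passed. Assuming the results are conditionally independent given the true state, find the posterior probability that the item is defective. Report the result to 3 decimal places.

Posterior P(H) ≈ 0.249

With H the event that the item is defective, the joint likelihood of the observed sequence is P(data|H) = 0.925·0.075 = 0.069375 and P(data|¬H) = 0.071·0.929 = 0.065959.
Bayes: P(H|data) = 0.24·0.069375 / (0.24·0.069375 + 0.76·0.065959) = 0.016650/0.066779 = 0.2493.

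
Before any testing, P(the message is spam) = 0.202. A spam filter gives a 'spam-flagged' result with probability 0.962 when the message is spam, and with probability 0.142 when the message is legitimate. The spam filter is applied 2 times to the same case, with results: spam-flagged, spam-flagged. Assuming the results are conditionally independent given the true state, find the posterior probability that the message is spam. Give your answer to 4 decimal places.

Let H be the event that the message is spam; start with P(H) = 0.202. P('spam-flagged'|H) = 0.962, P('spam-flagged'|¬H) = 0.142.
Update on result 1 ('spam-flagged'): P(H) ← 0.962·0.2020 / (0.962·0.2020 + 0.142·0.7980) = 0.19432/0.30764 = 0.6317.
Update on result 2 ('spam-flagged'): P(H) ← 0.962·0.6317 / (0.962·0.6317 + 0.142·0.3683) = 0.60766/0.65996 = 0.9207.

Posterior P(H) ≈ 0.9207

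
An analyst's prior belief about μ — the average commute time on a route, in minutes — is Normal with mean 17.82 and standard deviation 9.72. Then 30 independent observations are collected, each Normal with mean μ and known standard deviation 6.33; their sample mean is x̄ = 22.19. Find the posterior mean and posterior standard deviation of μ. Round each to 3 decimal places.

Posterior mean ≈ 22.129; posterior SD ≈ 1.148

Prior precision 1/τ₀² = 1/9.72² = 0.0105844; data precision n/σ² = 30/6.33² = 0.748710.
Posterior precision = 0.0105844 + 0.748710 = 0.759295, giving posterior SD = 1/√0.759295 = 1.148.
Posterior mean = (0.0105844·17.82 + 0.748710·22.19) / 0.759295 = 22.129.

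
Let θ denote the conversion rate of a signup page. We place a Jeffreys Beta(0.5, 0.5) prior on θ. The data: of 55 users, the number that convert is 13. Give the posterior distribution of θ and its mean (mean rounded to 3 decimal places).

Posterior: Beta(13.5, 42.5); mean ≈ 0.241

Observing 13 successes and 42 failures updates Beta(0.5, 0.5) by adding the success and failure counts to the two shape parameters: α = 0.5+13 = 13.5, β = 0.5+42 = 42.5.
E[θ | data] = 13.5/(13.5+42.5) = 0.241.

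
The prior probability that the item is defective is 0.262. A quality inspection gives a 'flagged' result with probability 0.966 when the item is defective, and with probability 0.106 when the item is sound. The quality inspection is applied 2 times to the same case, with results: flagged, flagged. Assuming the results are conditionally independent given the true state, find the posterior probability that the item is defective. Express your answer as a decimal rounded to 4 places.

Let H be the event that the item is defective; start with P(H) = 0.262. P('flagged'|H) = 0.966, P('flagged'|¬H) = 0.106.
Update on result 1 ('flagged'): P(H) ← 0.966·0.2620 / (0.966·0.2620 + 0.106·0.7380) = 0.25309/0.33132 = 0.7639.
Update on result 2 ('flagged'): P(H) ← 0.966·0.7639 / (0.966·0.7639 + 0.106·0.2361) = 0.73792/0.76295 = 0.9672.

Posterior P(H) ≈ 0.9672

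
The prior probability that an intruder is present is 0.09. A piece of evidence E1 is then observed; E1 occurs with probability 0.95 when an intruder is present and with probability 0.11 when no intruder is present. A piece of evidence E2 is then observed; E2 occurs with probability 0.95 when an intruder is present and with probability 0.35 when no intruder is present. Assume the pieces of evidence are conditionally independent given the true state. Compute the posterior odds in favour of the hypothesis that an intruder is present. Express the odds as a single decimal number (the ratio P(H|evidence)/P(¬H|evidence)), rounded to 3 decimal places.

Prior odds = 0.09/(1−0.09) = 0.098901.
Likelihood ratio for E1 = 0.95/0.11 = 8.6364.
Likelihood ratio for E2 = 0.95/0.35 = 2.7143.
Posterior odds = prior odds × LR₁ × LR₂ = 2.3184.

Posterior odds ≈ 2.318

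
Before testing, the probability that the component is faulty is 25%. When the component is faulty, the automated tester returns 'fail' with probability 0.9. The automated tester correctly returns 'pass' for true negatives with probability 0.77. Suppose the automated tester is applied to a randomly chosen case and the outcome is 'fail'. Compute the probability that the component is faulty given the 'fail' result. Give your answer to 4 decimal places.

P(H | E) ≈ 0.5660

Let H be the event that the component is faulty. P(H) = 0.25, so P(¬H) = 0.75. With E the 'fail' result, P(E|H) = 0.9 and P(E|¬H) = 0.23.
P(E) = 0.9·0.25 + 0.23·0.75 = 0.22500 + 0.17250 = 0.39750.
By Bayes' theorem, P(H|E) = 0.22500 / 0.39750 = 0.5660.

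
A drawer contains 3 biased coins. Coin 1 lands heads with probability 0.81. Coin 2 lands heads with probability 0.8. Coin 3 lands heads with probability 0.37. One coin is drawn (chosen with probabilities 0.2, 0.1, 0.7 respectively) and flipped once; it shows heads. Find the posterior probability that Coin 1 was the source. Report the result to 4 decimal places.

Tabulate prior·likelihood by source: [1] prior 0.2, lik 0.81, product 0.1620; [2] prior 0.1, lik 0.8, product 0.08000; [3] prior 0.7, lik 0.37, product 0.2590.
Normalizing constant = 0.50100; the posterior for Coin 1 is its product over the sum, 0.1620/0.50100 = 0.3234.

Posterior probability ≈ 0.3234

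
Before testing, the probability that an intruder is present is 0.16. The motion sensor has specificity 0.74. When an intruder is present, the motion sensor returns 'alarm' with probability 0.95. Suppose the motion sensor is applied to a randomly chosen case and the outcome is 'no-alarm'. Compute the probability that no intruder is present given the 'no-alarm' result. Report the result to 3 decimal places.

P(¬H | E) ≈ 0.987

Let H be the event that an intruder is present. P(H) = 0.16, so P(¬H) = 0.84. With E the 'no-alarm' result, P(E|H) = 0.05 and P(E|¬H) = 0.74.
P(E) = 0.05·0.16 + 0.74·0.84 = 0.0080000 + 0.62160 = 0.62960.
By Bayes' theorem, P(H|E) = 0.0080000 / 0.62960 = 0.013. Hence P(¬H|E) = 1 − 0.013 = 0.987.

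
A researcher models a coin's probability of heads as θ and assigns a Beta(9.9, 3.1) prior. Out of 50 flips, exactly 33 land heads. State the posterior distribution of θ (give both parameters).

Posterior: Beta(42.9, 20.1)

Observing 33 successes and 17 failures updates Beta(9.9, 3.1) by adding the success and failure counts to the two shape parameters: α = 9.9+33 = 42.9, β = 3.1+17 = 20.1.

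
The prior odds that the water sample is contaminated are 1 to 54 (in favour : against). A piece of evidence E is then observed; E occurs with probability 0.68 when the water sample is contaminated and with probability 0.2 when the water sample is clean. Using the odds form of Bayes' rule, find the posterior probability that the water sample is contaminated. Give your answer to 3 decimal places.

Posterior probability ≈ 0.059

Prior odds = 1/54 = 0.018519.
Likelihood ratio for E = 0.68/0.2 = 3.4000.
Posterior odds = prior odds × LR = 0.062963.
Posterior probability = odds/(1+odds) = 0.062963/1.0630 = 0.059.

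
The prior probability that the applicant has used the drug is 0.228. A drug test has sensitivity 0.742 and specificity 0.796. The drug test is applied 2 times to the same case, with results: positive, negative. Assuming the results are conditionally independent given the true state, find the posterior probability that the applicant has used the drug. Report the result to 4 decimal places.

Posterior P(H) ≈ 0.2583

With H the event that the applicant has used the drug, the joint likelihood of the observed sequence is P(data|H) = 0.742·0.258 = 0.19144 and P(data|¬H) = 0.204·0.796 = 0.16238.
Bayes: P(H|data) = 0.228·0.19144 / (0.228·0.19144 + 0.772·0.16238) = 0.043647/0.16901 = 0.2583.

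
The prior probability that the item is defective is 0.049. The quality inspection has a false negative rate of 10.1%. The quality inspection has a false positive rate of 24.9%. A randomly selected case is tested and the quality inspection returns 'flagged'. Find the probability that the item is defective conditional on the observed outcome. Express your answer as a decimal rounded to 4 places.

Write H for 'the item is defective'. Prior odds H:¬H = 0.049/0.951 = 0.051525. For the 'flagged' outcome, the likelihood ratio is 0.899/0.249 = 3.6104.
Posterior odds = 0.051525 × 3.6104 = 0.18603, so P(H|E) = 0.18603/(1+0.18603) = 0.1568.

P(H | E) ≈ 0.1568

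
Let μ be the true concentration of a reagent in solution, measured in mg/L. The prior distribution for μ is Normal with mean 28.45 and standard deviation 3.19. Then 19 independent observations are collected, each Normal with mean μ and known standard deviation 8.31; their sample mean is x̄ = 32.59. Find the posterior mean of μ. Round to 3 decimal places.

With known σ, the Normal prior is conjugate. Weight on the data is w = (n/σ²)/(n/σ² + 1/τ₀²) = 0.275139/(0.275139+0.0982695) = 0.73683.
Posterior mean = w·x̄ + (1−w)·μ₀ = 0.73683·32.59 + 0.26317·28.45 = 31.500.

Posterior mean ≈ 31.500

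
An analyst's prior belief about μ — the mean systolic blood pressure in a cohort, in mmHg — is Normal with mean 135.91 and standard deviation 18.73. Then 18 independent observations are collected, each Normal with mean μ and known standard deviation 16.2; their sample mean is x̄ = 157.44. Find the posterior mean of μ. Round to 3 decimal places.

With known σ, the Normal prior is conjugate. Weight on the data is w = (n/σ²)/(n/σ² + 1/τ₀²) = 0.0685871/(0.0685871+0.00285052) = 0.96010.
Posterior mean = w·x̄ + (1−w)·μ₀ = 0.96010·157.44 + 0.039902·135.91 = 156.581.

Posterior mean ≈ 156.581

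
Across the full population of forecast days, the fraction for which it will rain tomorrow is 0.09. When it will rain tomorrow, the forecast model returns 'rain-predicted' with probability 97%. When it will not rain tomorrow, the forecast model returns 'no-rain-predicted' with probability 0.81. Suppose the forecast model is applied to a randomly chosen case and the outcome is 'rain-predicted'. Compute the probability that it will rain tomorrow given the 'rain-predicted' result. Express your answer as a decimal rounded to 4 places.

P(H | E) ≈ 0.3355

Let H be the event that it will rain tomorrow. P(H) = 0.09, so P(¬H) = 0.91. With E the 'rain-predicted' result, P(E|H) = 0.97 and P(E|¬H) = 0.19.
P(E) = 0.97·0.09 + 0.19·0.91 = 0.087300 + 0.17290 = 0.26020.
By Bayes' theorem, P(H|E) = 0.087300 / 0.26020 = 0.3355.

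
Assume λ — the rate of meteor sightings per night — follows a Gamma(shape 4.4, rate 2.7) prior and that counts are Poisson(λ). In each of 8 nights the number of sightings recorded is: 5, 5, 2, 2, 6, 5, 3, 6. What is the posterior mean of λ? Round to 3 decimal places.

Posterior mean ≈ 3.589

The Poisson likelihood adds the total count to the shape and the number of exposure periods to the rate. Here ∑xᵢ = 34 and n = 8, so shape 4.4→38.4 and rate 2.7→10.7.
E[λ | data] = 38.4/10.7 = 3.589.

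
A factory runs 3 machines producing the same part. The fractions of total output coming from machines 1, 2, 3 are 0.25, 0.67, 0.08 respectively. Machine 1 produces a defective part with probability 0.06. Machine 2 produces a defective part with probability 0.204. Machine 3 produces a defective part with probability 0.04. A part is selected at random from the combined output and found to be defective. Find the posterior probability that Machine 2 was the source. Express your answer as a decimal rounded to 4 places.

Posterior probability ≈ 0.8825

Tabulate prior·likelihood by source: [1] prior 0.25, lik 0.06, product 0.01500; [2] prior 0.67, lik 0.204, product 0.1367; [3] prior 0.08, lik 0.04, product 0.003200.
Normalizing constant = 0.15488; the posterior for Machine 2 is its product over the sum, 0.1367/0.15488 = 0.8825.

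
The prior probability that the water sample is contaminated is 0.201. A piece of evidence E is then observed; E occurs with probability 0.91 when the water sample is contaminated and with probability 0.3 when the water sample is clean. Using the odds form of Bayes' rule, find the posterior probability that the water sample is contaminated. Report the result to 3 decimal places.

Posterior probability ≈ 0.433

Prior odds = 0.201/(1−0.201) = 0.25156. In log-odds, ln(0.25156) = -1.3801.
Add log likelihood ratio: ln(3.0333) = 1.1097.
Posterior log-odds = -0.27039, so posterior odds = exp(-0.27039) = 0.76308. Converting, P(H|E) = 0.76308/1.7631 = 0.433.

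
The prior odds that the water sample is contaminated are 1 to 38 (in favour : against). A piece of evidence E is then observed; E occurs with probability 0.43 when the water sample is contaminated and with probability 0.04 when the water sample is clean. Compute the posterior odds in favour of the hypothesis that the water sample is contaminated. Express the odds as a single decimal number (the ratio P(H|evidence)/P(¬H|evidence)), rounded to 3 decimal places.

Prior odds = 1/38 = 0.026316. In log-odds, ln(0.026316) = -3.6376.
Add log likelihood ratio: ln(10.750) = 2.3749.
Posterior log-odds = -1.2627, so posterior odds = exp(-1.2627) = 0.28289.

Posterior odds ≈ 0.283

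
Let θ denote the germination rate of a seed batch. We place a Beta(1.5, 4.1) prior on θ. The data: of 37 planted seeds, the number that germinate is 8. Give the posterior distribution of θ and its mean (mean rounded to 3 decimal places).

The binomial likelihood is conjugate to the Beta prior: with 8 successes and 29 failures, the posterior is Beta(1.5+8, 4.1+29) = Beta(9.5, 33.1).
Posterior mean = α/(α+β) = 9.5/42.6 = 0.223.

Posterior: Beta(9.5, 33.1); mean ≈ 0.223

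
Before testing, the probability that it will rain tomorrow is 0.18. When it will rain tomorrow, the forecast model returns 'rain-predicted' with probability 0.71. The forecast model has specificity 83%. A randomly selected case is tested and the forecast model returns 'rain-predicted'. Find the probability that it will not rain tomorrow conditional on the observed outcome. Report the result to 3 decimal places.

Write H for 'it will rain tomorrow'. Prior odds H:¬H = 0.18/0.82 = 0.21951. For the 'rain-predicted' outcome, the likelihood ratio is 0.71/0.17 = 4.1765.
Posterior odds = 0.21951 × 4.1765 = 0.91679, so P(H|E) = 0.91679/(1+0.91679) = 0.478. Then P(¬H|E) = 1 − 0.478 = 0.522.

P(¬H | E) ≈ 0.522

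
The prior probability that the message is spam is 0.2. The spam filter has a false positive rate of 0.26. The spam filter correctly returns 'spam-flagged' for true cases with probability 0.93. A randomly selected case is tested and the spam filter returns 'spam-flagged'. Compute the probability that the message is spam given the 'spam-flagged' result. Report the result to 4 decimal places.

Let H be the event that the message is spam. P(H) = 0.2, so P(¬H) = 0.8. With E the 'spam-flagged' result, P(E|H) = 0.93 and P(E|¬H) = 0.26.
P(E) = 0.93·0.2 + 0.26·0.8 = 0.18600 + 0.20800 = 0.39400.
By Bayes' theorem, P(H|E) = 0.18600 / 0.39400 = 0.4721.

P(H | E) ≈ 0.4721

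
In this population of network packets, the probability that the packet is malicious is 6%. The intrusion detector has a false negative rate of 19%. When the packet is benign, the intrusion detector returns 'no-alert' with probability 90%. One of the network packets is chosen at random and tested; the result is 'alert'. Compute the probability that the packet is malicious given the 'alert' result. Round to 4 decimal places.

P(H | E) ≈ 0.3408

Let H be the event that the packet is malicious. P(H) = 0.06, so P(¬H) = 0.94. With E the 'alert' result, P(E|H) = 0.81 and P(E|¬H) = 0.1.
P(E) = 0.81·0.06 + 0.1·0.94 = 0.048600 + 0.094000 = 0.14260.
By Bayes' theorem, P(H|E) = 0.048600 / 0.14260 = 0.3408.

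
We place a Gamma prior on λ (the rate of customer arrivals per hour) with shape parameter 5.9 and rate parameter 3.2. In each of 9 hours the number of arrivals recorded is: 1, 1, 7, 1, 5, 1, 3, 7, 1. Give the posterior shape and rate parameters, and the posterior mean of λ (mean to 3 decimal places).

Total count ∑xᵢ = 27 over n = 9 hours.
Gamma is conjugate to the Poisson likelihood: posterior is Gamma(shape = 5.9+27 = 32.9, rate = 3.2+9 = 12.2).
Posterior mean = shape/rate = 32.9/12.2 = 2.697.

Posterior: Gamma(shape=32.9, rate=12.2); mean ≈ 2.697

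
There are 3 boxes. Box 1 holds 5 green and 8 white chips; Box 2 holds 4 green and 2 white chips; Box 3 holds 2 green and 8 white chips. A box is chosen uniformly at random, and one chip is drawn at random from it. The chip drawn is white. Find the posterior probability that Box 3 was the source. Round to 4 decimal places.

Posterior probability ≈ 0.4575

Tabulate prior·likelihood by source: [1] prior 0.333333, lik 0.6154, product 0.2051; [2] prior 0.333333, lik 0.3333, product 0.1111; [3] prior 0.333333, lik 0.8, product 0.2667.
Normalizing constant = 0.58291; the posterior for Box 3 is its product over the sum, 0.2667/0.58291 = 0.4575.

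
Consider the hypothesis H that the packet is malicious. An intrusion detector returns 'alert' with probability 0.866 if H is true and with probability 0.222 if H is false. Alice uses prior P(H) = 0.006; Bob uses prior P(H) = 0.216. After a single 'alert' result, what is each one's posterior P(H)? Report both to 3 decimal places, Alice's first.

Alice: 0.023; Bob: 0.518

P('+'|H) = 0.866, P('+'|¬H) = 0.222.
Alice: numerator 0.866·0.006 = 0.0051960; evidence = 0.0051960+0.222·0.994 = 0.22586; posterior = 0.023.
Bob: numerator 0.866·0.216 = 0.18706; evidence = 0.18706+0.222·0.784 = 0.36110; posterior = 0.518.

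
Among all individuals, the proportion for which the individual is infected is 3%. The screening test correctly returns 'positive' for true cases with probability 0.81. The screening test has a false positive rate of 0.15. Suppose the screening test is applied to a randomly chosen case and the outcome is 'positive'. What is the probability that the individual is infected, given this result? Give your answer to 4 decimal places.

P(H | E) ≈ 0.1431

Let H be the event that the individual is infected. P(H) = 0.03, so P(¬H) = 0.97. With E the 'positive' result, P(E|H) = 0.81 and P(E|¬H) = 0.15.
P(E) = 0.81·0.03 + 0.15·0.97 = 0.024300 + 0.14550 = 0.16980.
By Bayes' theorem, P(H|E) = 0.024300 / 0.16980 = 0.1431.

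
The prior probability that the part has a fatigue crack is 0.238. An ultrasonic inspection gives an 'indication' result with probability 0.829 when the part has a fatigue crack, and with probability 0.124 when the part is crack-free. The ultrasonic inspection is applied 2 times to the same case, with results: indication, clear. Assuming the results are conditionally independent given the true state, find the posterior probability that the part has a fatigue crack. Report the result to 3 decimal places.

Posterior P(H) ≈ 0.290

Let H be the event that the part has a fatigue crack; start with P(H) = 0.238. P('indication'|H) = 0.829, P('indication'|¬H) = 0.124.
Update on result 1 ('indication'): P(H) ← 0.829·0.2380 / (0.829·0.2380 + 0.124·0.7620) = 0.19730/0.29179 = 0.6762.
Update on result 2 ('clear'): P(H) ← 0.171·0.6762 / (0.171·0.6762 + 0.876·0.3238) = 0.11563/0.39929 = 0.2896.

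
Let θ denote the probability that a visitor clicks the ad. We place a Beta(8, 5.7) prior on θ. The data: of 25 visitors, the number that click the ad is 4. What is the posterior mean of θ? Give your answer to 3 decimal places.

Posterior mean ≈ 0.310

The binomial likelihood is conjugate to the Beta prior: with 4 successes and 21 failures, the posterior is Beta(8+4, 5.7+21) = Beta(12, 26.7).
Posterior mean = α/(α+β) = 12/38.7 = 0.310.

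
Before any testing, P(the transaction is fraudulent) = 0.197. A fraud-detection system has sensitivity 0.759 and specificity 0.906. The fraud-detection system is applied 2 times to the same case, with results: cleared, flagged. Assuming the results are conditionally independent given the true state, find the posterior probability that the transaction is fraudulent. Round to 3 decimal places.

Let H be the event that the transaction is fraudulent; start with P(H) = 0.197. P('flagged'|H) = 0.759, P('flagged'|¬H) = 0.094.
Update on result 1 ('cleared'): P(H) ← 0.241·0.1970 / (0.241·0.1970 + 0.906·0.8030) = 0.047477/0.77499 = 0.0613.
Update on result 2 ('flagged'): P(H) ← 0.759·0.0613 / (0.759·0.0613 + 0.094·0.9387) = 0.046497/0.13474 = 0.3451.

Posterior P(H) ≈ 0.345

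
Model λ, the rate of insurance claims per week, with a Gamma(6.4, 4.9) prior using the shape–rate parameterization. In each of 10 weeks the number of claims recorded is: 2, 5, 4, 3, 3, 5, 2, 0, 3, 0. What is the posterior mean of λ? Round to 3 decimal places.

Posterior mean ≈ 2.242

The Poisson likelihood adds the total count to the shape and the number of exposure periods to the rate. Here ∑xᵢ = 27 and n = 10, so shape 6.4→33.4 and rate 4.9→14.9.
Posterior mean = shape/rate = 33.4/14.9 = 2.242.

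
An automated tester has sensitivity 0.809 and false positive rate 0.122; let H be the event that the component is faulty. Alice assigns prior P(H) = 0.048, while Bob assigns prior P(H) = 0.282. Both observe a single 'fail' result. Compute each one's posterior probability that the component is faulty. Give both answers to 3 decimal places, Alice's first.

Alice: 0.251; Bob: 0.723

The likelihood ratio for a 'fail' result is 0.809/0.122 = 6.6311.
Alice: prior odds 0.048/0.952 = 0.050420; posterior odds 0.33434; posterior probability 0.251.
Bob: prior odds 0.282/0.718 = 0.39276; posterior odds 2.6044; posterior probability 0.723.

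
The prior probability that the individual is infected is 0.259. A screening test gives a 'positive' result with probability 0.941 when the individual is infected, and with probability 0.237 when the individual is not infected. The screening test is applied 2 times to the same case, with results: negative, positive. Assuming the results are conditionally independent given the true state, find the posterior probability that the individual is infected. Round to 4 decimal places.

Posterior P(H) ≈ 0.0969

Let H be the event that the individual is infected; start with P(H) = 0.259. P('positive'|H) = 0.941, P('positive'|¬H) = 0.237.
Update on result 1 ('negative'): P(H) ← 0.059·0.2590 / (0.059·0.2590 + 0.763·0.7410) = 0.015281/0.58066 = 0.0263.
Update on result 2 ('positive'): P(H) ← 0.941·0.0263 / (0.941·0.0263 + 0.237·0.9737) = 0.024764/0.25553 = 0.0969.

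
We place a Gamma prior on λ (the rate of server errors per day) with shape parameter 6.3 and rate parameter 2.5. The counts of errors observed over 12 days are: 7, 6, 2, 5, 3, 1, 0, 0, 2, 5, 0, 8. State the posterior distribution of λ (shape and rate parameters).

Total count ∑xᵢ = 39 over n = 12 days.
Gamma is conjugate to the Poisson likelihood: posterior is Gamma(shape = 6.3+39 = 45.3, rate = 2.5+12 = 14.5).

Posterior: Gamma(shape=45.3, rate=14.5)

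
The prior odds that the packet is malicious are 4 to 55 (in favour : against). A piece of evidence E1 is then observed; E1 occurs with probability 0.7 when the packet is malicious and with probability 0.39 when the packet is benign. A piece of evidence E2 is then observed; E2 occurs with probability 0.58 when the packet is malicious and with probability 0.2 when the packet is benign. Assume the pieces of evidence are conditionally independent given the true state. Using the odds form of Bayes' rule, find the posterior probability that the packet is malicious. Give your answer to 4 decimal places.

Prior odds = 4/55 = 0.072727.
Likelihood ratio for E1 = 0.7/0.39 = 1.7949.
Likelihood ratio for E2 = 0.58/0.2 = 2.9000.
Posterior odds = prior odds × LR₁ × LR₂ = 0.37855.
Posterior probability = odds/(1+odds) = 0.37855/1.3786 = 0.2746.

Posterior probability ≈ 0.2746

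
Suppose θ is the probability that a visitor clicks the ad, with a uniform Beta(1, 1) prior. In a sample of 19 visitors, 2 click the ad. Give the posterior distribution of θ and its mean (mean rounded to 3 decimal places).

Observing 2 successes and 17 failures updates Beta(1, 1) by adding the success and failure counts to the two shape parameters: α = 1+2 = 3, β = 1+17 = 18.
Posterior mean = α/(α+β) = 3/21 = 0.143.

Posterior: Beta(3, 18); mean ≈ 0.143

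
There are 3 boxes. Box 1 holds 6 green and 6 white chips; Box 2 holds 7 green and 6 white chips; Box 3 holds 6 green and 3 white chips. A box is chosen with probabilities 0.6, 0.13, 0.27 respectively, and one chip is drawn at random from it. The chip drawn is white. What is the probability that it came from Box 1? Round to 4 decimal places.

Posterior probability ≈ 0.6667

P(white|Box 1) = 0.5; P(white|Box 2) = 0.4615; P(white|Box 3) = 0.3333.
Prior × likelihood for each source: 0.6·0.5=0.3000, 0.13·0.4615=0.06000, 0.27·0.3333=0.09000. Summing gives P(white) = 0.45000.
P(Box 1 | white) = 0.3000 / 0.45000 = 0.6667.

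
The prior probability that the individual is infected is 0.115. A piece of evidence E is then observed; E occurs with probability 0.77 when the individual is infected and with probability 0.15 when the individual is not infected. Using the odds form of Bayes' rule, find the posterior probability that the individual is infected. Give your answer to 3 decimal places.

Posterior probability ≈ 0.400

Prior odds = 0.115/(1−0.115) = 0.12994.
Likelihood ratio for E = 0.77/0.15 = 5.1333.
Posterior odds = prior odds × LR = 0.66704.
Posterior probability = odds/(1+odds) = 0.66704/1.6670 = 0.400.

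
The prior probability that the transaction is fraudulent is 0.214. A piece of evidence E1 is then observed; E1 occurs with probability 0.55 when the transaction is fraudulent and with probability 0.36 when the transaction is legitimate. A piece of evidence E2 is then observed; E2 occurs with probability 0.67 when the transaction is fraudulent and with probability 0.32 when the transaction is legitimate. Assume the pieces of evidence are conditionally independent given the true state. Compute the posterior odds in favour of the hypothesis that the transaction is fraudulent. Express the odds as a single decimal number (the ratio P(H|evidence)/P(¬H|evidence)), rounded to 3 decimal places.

Posterior odds ≈ 0.871

Prior odds = 0.214/(1−0.214) = 0.27226. In log-odds, ln(0.27226) = -1.3010.
Add log likelihood ratios: ln(1.5278) + ln(2.0938) = 1.1628.
Posterior log-odds = -0.13821, so posterior odds = exp(-0.13821) = 0.87092.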